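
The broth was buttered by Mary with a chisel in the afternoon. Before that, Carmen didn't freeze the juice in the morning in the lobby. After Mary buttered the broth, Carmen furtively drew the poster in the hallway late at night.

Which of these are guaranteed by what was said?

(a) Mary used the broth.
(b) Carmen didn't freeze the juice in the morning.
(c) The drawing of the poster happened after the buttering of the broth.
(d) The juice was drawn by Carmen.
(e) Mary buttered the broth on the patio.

(c)

(a) Not entailed — the broth is the patient, not an instrument — Mary used a chisel.
(b) Not entailed — dropping 'in the lobby' under negation is not valid — the original leaves open that Carmen froze the juice some other way.
(c) Entailed — the narrative places the buttering before the drawing.
(d) Not entailed — Carmen drew the poster, not the juice; the juice belongs to the freezing event.
(e) Not entailed — 'on the patio' adds information not in the original event.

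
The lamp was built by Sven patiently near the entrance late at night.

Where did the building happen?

near the entrance

'near the entrance' marks the location of the building event.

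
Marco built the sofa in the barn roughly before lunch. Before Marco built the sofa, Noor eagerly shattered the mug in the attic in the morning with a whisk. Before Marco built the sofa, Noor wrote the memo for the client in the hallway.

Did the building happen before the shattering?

no

The narrative orders the shattering before the building.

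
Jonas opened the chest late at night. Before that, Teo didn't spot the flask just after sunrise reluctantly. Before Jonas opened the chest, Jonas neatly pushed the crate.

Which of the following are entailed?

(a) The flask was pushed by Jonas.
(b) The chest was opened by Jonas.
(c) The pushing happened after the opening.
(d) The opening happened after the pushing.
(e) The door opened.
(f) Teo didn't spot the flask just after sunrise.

(b), (d)

(a) Not entailed — Jonas pushed the crate, not the flask; the flask belongs to the spotting event.
(b) Entailed — the original entails any weakening of itself; this just drops 'late at night'.
(c) Not entailed — the narrative places the pushing before the opening, not after.
(d) Entailed — the narrative places the pushing before the opening.
(e) Not entailed — the chest is what opened, not the door.
(f) Not entailed — dropping 'reluctantly' under negation is not valid — the original leaves open that Teo spotted the flask some other way.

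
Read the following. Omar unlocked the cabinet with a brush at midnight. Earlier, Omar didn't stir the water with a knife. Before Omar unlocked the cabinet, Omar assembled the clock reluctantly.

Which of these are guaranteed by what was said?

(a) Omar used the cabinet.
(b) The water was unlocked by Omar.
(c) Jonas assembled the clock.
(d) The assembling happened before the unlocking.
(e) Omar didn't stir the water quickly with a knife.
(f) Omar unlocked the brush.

(d), (e)

(a) Not entailed — the cabinet is the patient, not an instrument — Omar used a brush.
(b) Not entailed — Omar unlocked the cabinet, not the water; the water belongs to the stirring event.
(c) Not entailed — the passage has Omar assembling the clock, not Jonas.
(d) Entailed — the narrative places the assembling before the unlocking.
(e) Entailed — under negation, adding a further restriction is entailed: if no such stirring event occurred, none occurred quickly either.
(f) Not entailed — the brush is the instrument, not what was unlocked.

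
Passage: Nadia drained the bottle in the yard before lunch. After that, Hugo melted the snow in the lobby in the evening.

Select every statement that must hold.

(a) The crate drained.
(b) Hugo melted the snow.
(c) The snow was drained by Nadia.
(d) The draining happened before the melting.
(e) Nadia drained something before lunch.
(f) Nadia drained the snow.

(a) Not entailed — the bottle is what drained, not the crate.
(b) Entailed — every conjunct here is already in the original melting event.
(c) Not entailed — Nadia drained the bottle, not the snow; the snow belongs to the melting event.
(d) Entailed — the narrative places the draining before the melting.
(e) Entailed — every conjunct here is already in the original draining event.
(f) Not entailed — Nadia drained the bottle, not the snow; the snow belongs to the melting event.

(b), (d), (e)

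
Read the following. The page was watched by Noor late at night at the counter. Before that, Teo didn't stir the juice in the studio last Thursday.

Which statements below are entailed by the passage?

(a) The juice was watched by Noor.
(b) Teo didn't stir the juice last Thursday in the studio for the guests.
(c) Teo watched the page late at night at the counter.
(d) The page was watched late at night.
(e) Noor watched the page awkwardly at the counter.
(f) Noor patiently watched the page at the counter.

(a) Not entailed — Noor watched the page, not the juice; the juice belongs to the stirring event.
(b) Entailed — under negation, adding a further restriction is entailed: if no such stirring event occurred, none occurred for the guests either.
(c) Not entailed — the passage has Noor watching the page, not Teo.
(d) Entailed — dropping 'at the counter' and generalizing the agent leaves a sub-description the original still satisfies.
(e) Not entailed — 'awkwardly' adds information not in the original event.
(f) Not entailed — 'patiently' adds information not in the original event.

(b), (d)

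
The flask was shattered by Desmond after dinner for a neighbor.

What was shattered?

the flask

'the flask' marks the patient of the shattering event.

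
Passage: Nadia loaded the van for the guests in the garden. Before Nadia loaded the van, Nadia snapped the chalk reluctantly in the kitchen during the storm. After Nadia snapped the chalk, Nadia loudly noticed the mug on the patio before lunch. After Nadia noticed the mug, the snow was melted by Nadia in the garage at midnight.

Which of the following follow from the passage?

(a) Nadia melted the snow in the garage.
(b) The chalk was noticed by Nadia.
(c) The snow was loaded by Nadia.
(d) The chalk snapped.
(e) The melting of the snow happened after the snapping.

(a), (d), (e)

(a) Entailed — dropping 'at midnight' leaves a sub-description the original still satisfies.
(b) Not entailed — Nadia noticed the mug, not the chalk; the chalk belongs to the snapping event.
(c) Not entailed — Nadia loaded the van, not the snow; the snow belongs to the melting event.
(d) Entailed — 'Nadia snapped the chalk' is causative; it entails the inchoative 'the chalk snapped'.
(e) Entailed — the narrative places the snapping before the melting.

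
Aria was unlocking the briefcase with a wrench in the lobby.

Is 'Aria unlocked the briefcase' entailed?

no

'was unlocking' is progressive; for an accomplishment like 'unlock the briefcase', it doesn't entail completion.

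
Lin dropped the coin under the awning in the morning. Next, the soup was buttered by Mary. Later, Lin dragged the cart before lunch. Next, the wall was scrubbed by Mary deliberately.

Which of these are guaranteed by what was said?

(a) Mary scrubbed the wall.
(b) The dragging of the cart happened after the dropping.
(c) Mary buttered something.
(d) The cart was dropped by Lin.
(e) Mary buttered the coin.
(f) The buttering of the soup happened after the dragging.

(a) Entailed — this follows by dropping conjuncts from the scrubbing event's description.
(b) Entailed — the narrative places the dropping before the dragging.
(c) Entailed — every conjunct here is already in the original buttering event.
(d) Not entailed — Lin dropped the coin, not the cart; the cart belongs to the dragging event.
(e) Not entailed — Mary buttered the soup, not the coin; the coin belongs to the dropping event.
(f) Not entailed — the narrative places the buttering before the dragging, not after.

(a), (b), (c)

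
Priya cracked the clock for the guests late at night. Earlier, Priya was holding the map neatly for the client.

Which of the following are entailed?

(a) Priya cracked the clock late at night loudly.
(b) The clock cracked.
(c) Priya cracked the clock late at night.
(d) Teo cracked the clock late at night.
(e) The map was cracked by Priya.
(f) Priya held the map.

(b), (c), (f)

(a) Not entailed — 'loudly' adds information not in the original event.
(b) Entailed — 'Priya cracked the clock' is causative; it entails the inchoative 'the clock cracked'.
(c) Entailed — dropping 'for the guests' leaves a sub-description the original still satisfies.
(d) Not entailed — the passage has Priya cracking the clock, not Teo.
(e) Not entailed — Priya cracked the clock, not the map; the map belongs to the holding event.
(f) Entailed — 'hold' is an activity; 'was holding' entails that some holding happened, so 'held' holds.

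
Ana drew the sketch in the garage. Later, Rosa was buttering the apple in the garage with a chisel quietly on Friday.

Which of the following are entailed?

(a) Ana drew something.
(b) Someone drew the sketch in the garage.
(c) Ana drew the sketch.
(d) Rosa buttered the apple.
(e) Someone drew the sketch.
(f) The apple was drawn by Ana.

(a), (b), (c), (e)

(a) Entailed — the original entails any weakening of itself; this just drops 'in the garage' and generalizes the patient.
(b) Entailed — every conjunct here is already in the original drawing event.
(c) Entailed — the original entails any weakening of itself; this just drops 'in the garage'.
(d) Not entailed — 'was buttering' is progressive on an accomplishment; it does not entail the completed 'buttered'.
(e) Entailed — this follows by dropping conjuncts from the drawing event's description.
(f) Not entailed — Ana drew the sketch, not the apple; the apple belongs to the buttering event.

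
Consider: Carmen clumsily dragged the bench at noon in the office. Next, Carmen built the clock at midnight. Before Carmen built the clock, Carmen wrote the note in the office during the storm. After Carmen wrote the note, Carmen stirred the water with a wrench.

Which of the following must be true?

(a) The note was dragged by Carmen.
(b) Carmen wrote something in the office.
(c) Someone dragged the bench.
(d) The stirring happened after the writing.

(b), (c), (d)

(a) Not entailed — Carmen dragged the bench, not the note; the note belongs to the writing event.
(b) Entailed — dropping 'during the storm' and generalizing the patient leaves a sub-description the original still satisfies.
(c) Entailed — dropping 'in the office', 'clumsily', 'at noon' and generalizing the agent leaves a sub-description the original still satisfies.
(d) Entailed — the narrative places the writing before the stirring.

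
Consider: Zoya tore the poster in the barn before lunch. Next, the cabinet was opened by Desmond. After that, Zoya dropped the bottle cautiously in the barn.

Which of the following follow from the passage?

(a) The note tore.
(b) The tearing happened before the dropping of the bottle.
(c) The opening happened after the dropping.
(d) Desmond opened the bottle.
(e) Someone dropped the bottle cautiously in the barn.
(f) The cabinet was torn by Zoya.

(a) Not entailed — the poster is what tore, not the note.
(b) Entailed — the narrative places the tearing before the dropping.
(c) Not entailed — the narrative places the opening before the dropping, not after.
(d) Not entailed — Desmond opened the cabinet, not the bottle; the bottle belongs to the dropping event.
(e) Entailed — every conjunct here is already in the original dropping event.
(f) Not entailed — Zoya tore the poster, not the cabinet; the cabinet belongs to the opening event.

(b), (e)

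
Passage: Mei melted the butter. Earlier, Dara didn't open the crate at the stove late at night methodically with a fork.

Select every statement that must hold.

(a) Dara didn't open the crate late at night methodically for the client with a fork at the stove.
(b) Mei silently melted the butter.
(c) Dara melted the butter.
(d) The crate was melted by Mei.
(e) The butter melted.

(a) Entailed — under negation, adding a further restriction is entailed: if no such opening event occurred, none occurred for the client either.
(b) Not entailed — 'silently' adds information not in the original event.
(c) Not entailed — the passage has Mei melting the butter, not Dara.
(d) Not entailed — Mei melted the butter, not the crate; the crate belongs to the opening event.
(e) Entailed — 'Mei melted the butter' is causative; it entails the inchoative 'the butter melted'.

(a), (e)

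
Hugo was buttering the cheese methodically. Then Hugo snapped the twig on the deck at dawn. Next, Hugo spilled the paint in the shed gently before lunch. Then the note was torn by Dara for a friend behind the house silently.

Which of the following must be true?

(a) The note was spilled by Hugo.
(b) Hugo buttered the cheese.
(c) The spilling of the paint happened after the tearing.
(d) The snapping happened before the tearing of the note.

(a) Not entailed — Hugo spilled the paint, not the note; the note belongs to the tearing event.
(b) Not entailed — 'was buttering' is progressive on an accomplishment; it does not entail the completed 'buttered'.
(c) Not entailed — the narrative places the spilling before the tearing, not after.
(d) Entailed — the narrative places the snapping before the tearing.

(d)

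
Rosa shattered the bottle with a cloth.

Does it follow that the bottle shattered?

'Rosa shattered the bottle' is the causative; it entails the inchoative 'the bottle shattered'.

yes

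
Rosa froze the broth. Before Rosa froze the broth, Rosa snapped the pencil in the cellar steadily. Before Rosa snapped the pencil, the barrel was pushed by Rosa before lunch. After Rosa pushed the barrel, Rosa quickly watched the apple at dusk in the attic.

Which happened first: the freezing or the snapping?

the snapping

The connectives place the snapping before the freezing.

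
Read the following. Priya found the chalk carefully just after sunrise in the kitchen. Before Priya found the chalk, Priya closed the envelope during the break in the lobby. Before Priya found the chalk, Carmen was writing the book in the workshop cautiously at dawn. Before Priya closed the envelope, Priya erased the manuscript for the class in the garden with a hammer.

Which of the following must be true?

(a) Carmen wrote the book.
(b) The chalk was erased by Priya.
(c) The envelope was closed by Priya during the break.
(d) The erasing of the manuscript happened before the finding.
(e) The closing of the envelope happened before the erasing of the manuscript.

(a) Not entailed — 'was writing' is progressive on an accomplishment; it does not entail the completed 'wrote'.
(b) Not entailed — Priya erased the manuscript, not the chalk; the chalk belongs to the finding event.
(c) Entailed — dropping 'in the lobby' leaves a sub-description the original still satisfies.
(d) Entailed — the narrative places the erasing before the finding.
(e) Not entailed — the narrative places the erasing before the closing, not after.

(c), (d)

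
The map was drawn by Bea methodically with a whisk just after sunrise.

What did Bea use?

a whisk

'with a whisk' marks the instrument of the drawing event.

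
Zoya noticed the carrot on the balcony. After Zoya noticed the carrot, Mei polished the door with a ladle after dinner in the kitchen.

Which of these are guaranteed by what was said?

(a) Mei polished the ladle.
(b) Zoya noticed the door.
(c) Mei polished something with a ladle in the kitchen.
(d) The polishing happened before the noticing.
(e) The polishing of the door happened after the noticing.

(c), (e)

(a) Not entailed — the ladle is the instrument, not what was polished.
(b) Not entailed — Zoya noticed the carrot, not the door; the door belongs to the polishing event.
(c) Entailed — the original entails any weakening of itself; this just drops 'after dinner' and generalizes the patient.
(d) Not entailed — the narrative places the noticing before the polishing, not after.
(e) Entailed — the narrative places the noticing before the polishing.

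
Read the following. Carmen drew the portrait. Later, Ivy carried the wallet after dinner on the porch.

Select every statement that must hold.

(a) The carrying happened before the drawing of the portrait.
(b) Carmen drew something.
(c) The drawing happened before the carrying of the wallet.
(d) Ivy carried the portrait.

(b), (c)

(a) Not entailed — the narrative places the drawing before the carrying, not after.
(b) Entailed — generalizing the patient leaves a sub-description the original still satisfies.
(c) Entailed — the narrative places the drawing before the carrying.
(d) Not entailed — Ivy carried the wallet, not the portrait; the portrait belongs to the drawing event.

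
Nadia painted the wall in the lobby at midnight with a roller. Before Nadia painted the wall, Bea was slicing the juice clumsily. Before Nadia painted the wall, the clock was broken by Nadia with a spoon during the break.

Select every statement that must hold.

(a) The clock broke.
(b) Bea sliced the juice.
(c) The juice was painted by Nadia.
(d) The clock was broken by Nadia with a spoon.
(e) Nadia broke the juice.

(a), (d)

(a) Entailed — 'Nadia broke the clock' is causative; it entails the inchoative 'the clock broke'.
(b) Not entailed — 'was slicing' is progressive on an accomplishment; it does not entail the completed 'sliced'.
(c) Not entailed — Nadia painted the wall, not the juice; the juice belongs to the slicing event.
(d) Entailed — this follows by dropping conjuncts from the breaking event's description.
(e) Not entailed — Nadia broke the clock, not the juice; the juice belongs to the slicing event.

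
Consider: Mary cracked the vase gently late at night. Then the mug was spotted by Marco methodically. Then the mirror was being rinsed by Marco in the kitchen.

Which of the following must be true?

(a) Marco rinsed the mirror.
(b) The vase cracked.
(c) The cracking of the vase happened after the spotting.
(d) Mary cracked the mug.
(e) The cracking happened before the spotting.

(a) Entailed — 'rinse' is an activity; 'was rinsing' entails that some rinsing happened, so 'rinsed' holds.
(b) Entailed — 'Mary cracked the vase' is causative; it entails the inchoative 'the vase cracked'.
(c) Not entailed — the narrative places the cracking before the spotting, not after.
(d) Not entailed — Mary cracked the vase, not the mug; the mug belongs to the spotting event.
(e) Entailed — the narrative places the cracking before the spotting.

(a), (b), (e)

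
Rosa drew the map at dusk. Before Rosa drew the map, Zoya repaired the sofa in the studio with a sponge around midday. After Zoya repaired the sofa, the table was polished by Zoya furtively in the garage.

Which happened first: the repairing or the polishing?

the repairing

The connectives place the repairing before the polishing.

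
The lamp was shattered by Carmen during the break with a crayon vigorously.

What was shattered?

the lamp

'the lamp' marks the patient of the shattering event.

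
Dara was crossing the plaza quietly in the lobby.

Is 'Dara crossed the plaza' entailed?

no

'was crossing' is progressive; for an accomplishment like 'cross the plaza', it doesn't entail completion.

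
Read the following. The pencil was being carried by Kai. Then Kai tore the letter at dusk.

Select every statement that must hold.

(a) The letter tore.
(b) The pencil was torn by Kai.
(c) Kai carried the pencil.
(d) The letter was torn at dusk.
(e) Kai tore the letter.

(a) Entailed — 'Kai tore the letter' is causative; it entails the inchoative 'the letter tore'.
(b) Not entailed — Kai tore the letter, not the pencil; the pencil belongs to the carrying event.
(c) Entailed — 'carry' is an activity; 'was carrying' entails that some carrying happened, so 'carried' holds.
(d) Entailed — the original entails any weakening of itself; this just generalizes the agent.
(e) Entailed — every conjunct here is already in the original tearing event.

(a), (c), (d), (e)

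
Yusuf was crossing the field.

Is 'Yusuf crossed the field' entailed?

no

'was crossing' is progressive; for an accomplishment like 'cross the field', it doesn't entail completion.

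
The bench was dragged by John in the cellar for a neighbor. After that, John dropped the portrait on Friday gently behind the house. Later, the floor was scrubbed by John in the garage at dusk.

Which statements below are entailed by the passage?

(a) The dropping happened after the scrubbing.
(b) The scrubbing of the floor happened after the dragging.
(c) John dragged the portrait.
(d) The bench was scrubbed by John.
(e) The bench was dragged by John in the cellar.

(a) Not entailed — the narrative places the dropping before the scrubbing, not after.
(b) Entailed — the narrative places the dragging before the scrubbing.
(c) Not entailed — John dragged the bench, not the portrait; the portrait belongs to the dropping event.
(d) Not entailed — John scrubbed the floor, not the bench; the bench belongs to the dragging event.
(e) Entailed — dropping 'for a neighbor' leaves a sub-description the original still satisfies.

(b), (e)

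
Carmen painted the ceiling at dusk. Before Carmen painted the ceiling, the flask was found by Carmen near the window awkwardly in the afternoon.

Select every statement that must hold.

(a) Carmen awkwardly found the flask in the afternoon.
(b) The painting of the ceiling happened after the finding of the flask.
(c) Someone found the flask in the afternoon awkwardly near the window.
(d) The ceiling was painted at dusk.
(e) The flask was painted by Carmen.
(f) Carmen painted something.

(a), (b), (c), (d), (f)

(a) Entailed — the original entails any weakening of itself; this just drops 'near the window'.
(b) Entailed — the narrative places the finding before the painting.
(c) Entailed — the original entails any weakening of itself; this just generalizes the agent.
(d) Entailed — the original entails any weakening of itself; this just generalizes the agent.
(e) Not entailed — Carmen painted the ceiling, not the flask; the flask belongs to the finding event.
(f) Entailed — the original entails any weakening of itself; this just drops 'at dusk' and generalizes the patient.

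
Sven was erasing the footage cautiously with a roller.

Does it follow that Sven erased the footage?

no

'was erasing' is progressive; for an accomplishment like 'erase the footage', it doesn't entail completion.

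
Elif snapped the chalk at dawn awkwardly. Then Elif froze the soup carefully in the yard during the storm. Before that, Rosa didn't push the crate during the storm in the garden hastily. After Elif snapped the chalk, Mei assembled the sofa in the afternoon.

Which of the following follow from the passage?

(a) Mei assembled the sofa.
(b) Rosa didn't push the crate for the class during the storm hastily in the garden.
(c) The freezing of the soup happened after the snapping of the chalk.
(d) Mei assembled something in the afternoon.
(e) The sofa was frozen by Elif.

(a), (b), (c), (d)

(a) Entailed — every conjunct here is already in the original assembling event.
(b) Entailed — under negation, adding a further restriction is entailed: if no such pushing event occurred, none occurred for the class either.
(c) Entailed — the narrative places the snapping before the freezing.
(d) Entailed — every conjunct here is already in the original assembling event.
(e) Not entailed — Elif froze the soup, not the sofa; the sofa belongs to the assembling event.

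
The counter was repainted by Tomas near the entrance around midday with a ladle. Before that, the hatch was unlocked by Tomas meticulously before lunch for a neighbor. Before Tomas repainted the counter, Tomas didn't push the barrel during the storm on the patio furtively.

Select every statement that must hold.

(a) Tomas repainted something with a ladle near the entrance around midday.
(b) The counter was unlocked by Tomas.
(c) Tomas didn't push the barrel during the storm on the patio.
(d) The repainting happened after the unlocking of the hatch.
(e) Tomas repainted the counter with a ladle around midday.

(a), (d), (e)

(a) Entailed — the original entails any weakening of itself; this just generalizes the patient.
(b) Not entailed — Tomas unlocked the hatch, not the counter; the counter belongs to the repainting event.
(c) Not entailed — dropping 'furtively' under negation is not valid — the original leaves open that Tomas pushed the barrel some other way.
(d) Entailed — the narrative places the unlocking before the repainting.
(e) Entailed — dropping 'near the entrance' leaves a sub-description the original still satisfies.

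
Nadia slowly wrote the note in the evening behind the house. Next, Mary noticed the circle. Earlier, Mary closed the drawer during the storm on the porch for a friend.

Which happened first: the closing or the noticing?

The connectives place the closing before the noticing.

the closing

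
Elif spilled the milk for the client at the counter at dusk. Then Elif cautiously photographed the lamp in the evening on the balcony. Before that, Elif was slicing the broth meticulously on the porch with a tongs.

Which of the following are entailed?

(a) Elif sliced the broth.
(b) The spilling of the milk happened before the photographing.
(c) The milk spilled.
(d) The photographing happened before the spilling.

(a) Not entailed — 'was slicing' is progressive on an accomplishment; it does not entail the completed 'sliced'.
(b) Entailed — the narrative places the spilling before the photographing.
(c) Entailed — 'Elif spilled the milk' is causative; it entails the inchoative 'the milk spilled'.
(d) Not entailed — the narrative places the spilling before the photographing, not after.

(b), (c)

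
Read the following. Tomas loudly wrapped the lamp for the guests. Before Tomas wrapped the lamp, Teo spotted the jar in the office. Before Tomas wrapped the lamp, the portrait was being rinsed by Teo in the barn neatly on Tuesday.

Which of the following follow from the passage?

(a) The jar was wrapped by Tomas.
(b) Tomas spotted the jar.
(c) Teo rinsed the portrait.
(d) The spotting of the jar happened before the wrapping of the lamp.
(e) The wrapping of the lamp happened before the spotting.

(a) Not entailed — Tomas wrapped the lamp, not the jar; the jar belongs to the spotting event.
(b) Not entailed — the passage has Teo spotting the jar, not Tomas.
(c) Entailed — 'rinse' is an activity; 'was rinsing' entails that some rinsing happened, so 'rinsed' holds.
(d) Entailed — the narrative places the spotting before the wrapping.
(e) Not entailed — the narrative places the spotting before the wrapping, not after.

(c), (d)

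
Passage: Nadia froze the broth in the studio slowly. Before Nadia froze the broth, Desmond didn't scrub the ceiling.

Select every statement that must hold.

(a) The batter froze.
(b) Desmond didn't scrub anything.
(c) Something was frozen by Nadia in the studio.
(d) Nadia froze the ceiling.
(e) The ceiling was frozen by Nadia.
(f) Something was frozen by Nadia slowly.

(a) Not entailed — the broth is what froze, not the batter.
(b) Not entailed — the original only denies this specific event; Desmond may have scrubbed something else.
(c) Entailed — dropping 'slowly' and generalizing the patient leaves a sub-description the original still satisfies.
(d) Not entailed — Nadia froze the broth, not the ceiling; the ceiling belongs to the scrubbing event.
(e) Not entailed — Nadia froze the broth, not the ceiling; the ceiling belongs to the scrubbing event.
(f) Entailed — dropping 'in the studio' and generalizing the patient leaves a sub-description the original still satisfies.

(c), (f)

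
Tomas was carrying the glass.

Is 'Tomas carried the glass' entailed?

'carry' is atelic; if Tomas was carrying the glass, then Tomas carried the glass (for some time).

yes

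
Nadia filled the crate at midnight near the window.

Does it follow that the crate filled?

'Nadia filled the crate' is the causative; it entails the inchoative 'the crate filled'.

yes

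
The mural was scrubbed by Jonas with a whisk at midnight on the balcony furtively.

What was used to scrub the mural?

a whisk

'with a whisk' marks the instrument of the scrubbing event.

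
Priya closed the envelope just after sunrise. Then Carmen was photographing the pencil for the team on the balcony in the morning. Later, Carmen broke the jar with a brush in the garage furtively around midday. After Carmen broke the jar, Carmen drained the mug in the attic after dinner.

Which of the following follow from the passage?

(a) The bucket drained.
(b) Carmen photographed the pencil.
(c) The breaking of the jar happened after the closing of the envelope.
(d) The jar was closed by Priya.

(a) Not entailed — the mug is what drained, not the bucket.
(b) Not entailed — 'was photographing' is progressive on an accomplishment; it does not entail the completed 'photographed'.
(c) Entailed — the narrative places the closing before the breaking.
(d) Not entailed — Priya closed the envelope, not the jar; the jar belongs to the breaking event.

(c)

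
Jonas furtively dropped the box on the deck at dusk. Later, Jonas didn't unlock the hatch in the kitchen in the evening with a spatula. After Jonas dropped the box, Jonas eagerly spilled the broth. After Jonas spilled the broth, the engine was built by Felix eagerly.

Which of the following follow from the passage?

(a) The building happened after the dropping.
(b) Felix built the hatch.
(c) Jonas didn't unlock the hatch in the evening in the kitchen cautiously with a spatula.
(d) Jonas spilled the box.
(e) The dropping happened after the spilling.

(a) Entailed — the narrative places the dropping before the building.
(b) Not entailed — Felix built the engine, not the hatch; the hatch belongs to the unlocking event.
(c) Entailed — under negation, adding a further restriction is entailed: if no such unlocking event occurred, none occurred cautiously either.
(d) Not entailed — Jonas spilled the broth, not the box; the box belongs to the dropping event.
(e) Not entailed — the narrative places the dropping before the spilling, not after.

(a), (c)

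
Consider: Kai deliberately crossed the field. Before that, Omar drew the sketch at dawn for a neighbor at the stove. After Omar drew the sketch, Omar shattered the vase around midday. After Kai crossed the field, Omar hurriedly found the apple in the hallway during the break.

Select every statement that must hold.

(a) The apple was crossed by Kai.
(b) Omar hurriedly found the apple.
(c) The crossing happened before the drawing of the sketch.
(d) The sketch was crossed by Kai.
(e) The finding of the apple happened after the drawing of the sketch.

(a) Not entailed — Kai crossed the field, not the apple; the apple belongs to the finding event.
(b) Entailed — the original entails any weakening of itself; this just drops 'in the hallway', 'during the break'.
(c) Not entailed — the narrative places the drawing before the crossing, not after.
(d) Not entailed — Kai crossed the field, not the sketch; the sketch belongs to the drawing event.
(e) Entailed — the narrative places the drawing before the finding.

(b), (e)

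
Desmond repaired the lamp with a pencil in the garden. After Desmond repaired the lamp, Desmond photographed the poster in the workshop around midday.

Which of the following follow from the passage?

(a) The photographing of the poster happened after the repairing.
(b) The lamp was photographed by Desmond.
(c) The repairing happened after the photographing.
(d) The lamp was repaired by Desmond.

(a) Entailed — the narrative places the repairing before the photographing.
(b) Not entailed — Desmond photographed the poster, not the lamp; the lamp belongs to the repairing event.
(c) Not entailed — the narrative places the repairing before the photographing, not after.
(d) Entailed — the original entails any weakening of itself; this just drops 'with a pencil', 'in the garden'.

(a), (d)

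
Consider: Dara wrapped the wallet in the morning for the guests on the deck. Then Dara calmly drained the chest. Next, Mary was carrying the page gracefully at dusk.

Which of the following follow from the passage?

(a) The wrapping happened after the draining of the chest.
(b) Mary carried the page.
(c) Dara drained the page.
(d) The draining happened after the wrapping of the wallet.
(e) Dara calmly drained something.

(a) Not entailed — the narrative places the wrapping before the draining, not after.
(b) Entailed — 'carry' is an activity; 'was carrying' entails that some carrying happened, so 'carried' holds.
(c) Not entailed — Dara drained the chest, not the page; the page belongs to the carrying event.
(d) Entailed — the narrative places the wrapping before the draining.
(e) Entailed — the original entails any weakening of itself; this just generalizes the patient.

(b), (d), (e)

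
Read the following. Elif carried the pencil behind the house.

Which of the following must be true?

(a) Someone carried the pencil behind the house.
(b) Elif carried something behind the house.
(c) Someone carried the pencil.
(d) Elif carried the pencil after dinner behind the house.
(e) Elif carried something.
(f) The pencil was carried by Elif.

(a), (b), (c), (e), (f)

(a) Entailed — generalizing the agent leaves a sub-description the original still satisfies.
(b) Entailed — the original entails any weakening of itself; this just generalizes the patient.
(c) Entailed — this follows by dropping conjuncts from the carrying event's description.
(d) Not entailed — 'after dinner' adds information not in the original event.
(e) Entailed — every conjunct here is already in the original carrying event.
(f) Entailed — this follows by dropping conjuncts from the carrying event's description.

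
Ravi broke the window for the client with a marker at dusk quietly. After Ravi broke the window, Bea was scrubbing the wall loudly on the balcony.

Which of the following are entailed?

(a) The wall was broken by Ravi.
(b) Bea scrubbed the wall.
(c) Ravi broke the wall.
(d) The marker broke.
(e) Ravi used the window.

(a) Not entailed — Ravi broke the window, not the wall; the wall belongs to the scrubbing event.
(b) Entailed — 'scrub' is an activity; 'was scrubbing' entails that some scrubbing happened, so 'scrubbed' holds.
(c) Not entailed — Ravi broke the window, not the wall; the wall belongs to the scrubbing event.
(d) Not entailed — the window is what broke, not the marker.
(e) Not entailed — the window is the patient, not an instrument — Ravi used a marker.

(b)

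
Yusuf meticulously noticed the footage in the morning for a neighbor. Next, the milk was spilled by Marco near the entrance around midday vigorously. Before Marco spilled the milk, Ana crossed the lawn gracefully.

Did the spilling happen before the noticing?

The narrative orders the noticing before the spilling.

no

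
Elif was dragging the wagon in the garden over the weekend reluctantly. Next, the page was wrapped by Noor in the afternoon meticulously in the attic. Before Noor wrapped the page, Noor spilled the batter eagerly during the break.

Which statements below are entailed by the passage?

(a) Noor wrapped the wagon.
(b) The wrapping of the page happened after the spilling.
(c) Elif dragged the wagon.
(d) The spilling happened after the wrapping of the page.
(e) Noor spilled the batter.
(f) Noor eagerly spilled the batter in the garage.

(a) Not entailed — Noor wrapped the page, not the wagon; the wagon belongs to the dragging event.
(b) Entailed — the narrative places the spilling before the wrapping.
(c) Entailed — 'drag' is an activity; 'was dragging' entails that some dragging happened, so 'dragged' holds.
(d) Not entailed — the narrative places the spilling before the wrapping, not after.
(e) Entailed — dropping 'eagerly', 'during the break' leaves a sub-description the original still satisfies.
(f) Not entailed — 'in the garage' adds information not in the original event.

(b), (c), (e)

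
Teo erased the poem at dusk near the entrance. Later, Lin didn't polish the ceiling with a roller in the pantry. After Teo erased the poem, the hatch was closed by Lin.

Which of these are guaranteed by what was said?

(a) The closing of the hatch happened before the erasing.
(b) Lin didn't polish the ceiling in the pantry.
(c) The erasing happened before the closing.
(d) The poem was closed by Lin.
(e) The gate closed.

(c)

(a) Not entailed — the narrative places the erasing before the closing, not after.
(b) Not entailed — dropping 'with a roller' under negation is not valid — the original leaves open that Lin polished the ceiling some other way.
(c) Entailed — the narrative places the erasing before the closing.
(d) Not entailed — Lin closed the hatch, not the poem; the poem belongs to the erasing event.
(e) Not entailed — the hatch is what closed, not the gate.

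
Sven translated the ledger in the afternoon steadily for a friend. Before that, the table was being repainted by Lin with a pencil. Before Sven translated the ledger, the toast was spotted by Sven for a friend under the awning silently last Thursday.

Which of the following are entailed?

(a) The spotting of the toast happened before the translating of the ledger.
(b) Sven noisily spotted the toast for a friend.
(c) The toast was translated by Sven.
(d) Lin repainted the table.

(a) Entailed — the narrative places the spotting before the translating.
(b) Not entailed — 'noisily' adds a manner not in (and inconsistent with) the original.
(c) Not entailed — Sven translated the ledger, not the toast; the toast belongs to the spotting event.
(d) Not entailed — 'was repainting' is progressive on an accomplishment; it does not entail the completed 'repainted'.

(a)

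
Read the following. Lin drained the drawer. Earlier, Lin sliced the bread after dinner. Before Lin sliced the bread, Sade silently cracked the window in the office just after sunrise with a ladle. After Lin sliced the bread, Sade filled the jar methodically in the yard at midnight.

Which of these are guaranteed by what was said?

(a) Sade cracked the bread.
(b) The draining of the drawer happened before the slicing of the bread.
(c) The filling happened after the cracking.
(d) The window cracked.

(c), (d)

(a) Not entailed — Sade cracked the window, not the bread; the bread belongs to the slicing event.
(b) Not entailed — the narrative places the slicing before the draining, not after.
(c) Entailed — the narrative places the cracking before the filling.
(d) Entailed — 'Sade cracked the window' is causative; it entails the inchoative 'the window cracked'.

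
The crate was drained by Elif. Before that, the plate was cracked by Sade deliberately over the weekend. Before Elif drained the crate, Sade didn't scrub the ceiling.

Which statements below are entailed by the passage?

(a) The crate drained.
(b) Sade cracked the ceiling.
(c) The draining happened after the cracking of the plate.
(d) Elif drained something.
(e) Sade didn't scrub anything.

(a), (c), (d)

(a) Entailed — 'Elif drained the crate' is causative; it entails the inchoative 'the crate drained'.
(b) Not entailed — Sade cracked the plate, not the ceiling; the ceiling belongs to the scrubbing event.
(c) Entailed — the narrative places the cracking before the draining.
(d) Entailed — generalizing the patient leaves a sub-description the original still satisfies.
(e) Not entailed — the original only denies this specific event; Sade may have scrubbed something else.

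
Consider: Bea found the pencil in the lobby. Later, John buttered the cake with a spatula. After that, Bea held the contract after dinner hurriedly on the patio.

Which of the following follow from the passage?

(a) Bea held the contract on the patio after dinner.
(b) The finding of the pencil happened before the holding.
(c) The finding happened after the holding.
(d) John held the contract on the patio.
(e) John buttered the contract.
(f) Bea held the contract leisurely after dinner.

(a) Entailed — dropping 'hurriedly' leaves a sub-description the original still satisfies.
(b) Entailed — the narrative places the finding before the holding.
(c) Not entailed — the narrative places the finding before the holding, not after.
(d) Not entailed — the passage has Bea holding the contract, not John.
(e) Not entailed — John buttered the cake, not the contract; the contract belongs to the holding event.
(f) Not entailed — 'leisurely' adds a manner not in (and inconsistent with) the original.

(a), (b)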